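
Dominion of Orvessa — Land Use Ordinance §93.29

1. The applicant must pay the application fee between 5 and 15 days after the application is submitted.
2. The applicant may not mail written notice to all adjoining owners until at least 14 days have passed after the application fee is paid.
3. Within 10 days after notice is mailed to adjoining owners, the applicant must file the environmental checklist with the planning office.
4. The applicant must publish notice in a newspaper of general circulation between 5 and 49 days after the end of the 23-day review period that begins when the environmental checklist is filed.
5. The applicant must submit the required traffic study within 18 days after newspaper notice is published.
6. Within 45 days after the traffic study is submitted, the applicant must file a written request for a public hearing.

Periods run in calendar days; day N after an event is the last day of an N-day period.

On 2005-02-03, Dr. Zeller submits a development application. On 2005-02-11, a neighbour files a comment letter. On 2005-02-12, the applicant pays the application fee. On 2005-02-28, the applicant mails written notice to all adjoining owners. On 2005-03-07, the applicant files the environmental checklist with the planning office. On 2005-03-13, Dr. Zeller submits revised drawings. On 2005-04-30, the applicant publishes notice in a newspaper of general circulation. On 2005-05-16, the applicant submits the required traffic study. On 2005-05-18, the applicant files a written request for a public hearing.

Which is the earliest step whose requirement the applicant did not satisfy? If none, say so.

Step 1 — 5 and 15 days from 2005-02-03 (when the application is submitted) are 2005-02-08 and 2005-02-18 respectively; done 2005-02-12 — within the window.
Step 2 — must wait 14 days from 2005-02-12 (when the application fee is paid), so not before 2005-02-26; done 2005-02-28 — permitted.
Step 3 — counting 10 days from 2005-02-28 (when notice is mailed to adjoining owners) gives a deadline of 2005-03-10; completed 2005-03-07, before the deadline.
Step 4 — 5 and 49 days from 2005-03-30 (end of the 23-day review period, which began when the environmental checklist is filed on 2005-03-07) are 2005-04-04 and 2005-05-18 respectively; done 2005-04-30 — within the window.
Step 5 — counting 18 days from 2005-04-30 (when newspaper notice is published) gives a deadline of 2005-05-18; 2005-05-16 is within that limit.
Step 6 — counting 45 days from 2005-05-16 (when the traffic study is submitted) gives a deadline of 2005-06-30; completed 2005-05-18, before the deadline.

None — every step was satisfied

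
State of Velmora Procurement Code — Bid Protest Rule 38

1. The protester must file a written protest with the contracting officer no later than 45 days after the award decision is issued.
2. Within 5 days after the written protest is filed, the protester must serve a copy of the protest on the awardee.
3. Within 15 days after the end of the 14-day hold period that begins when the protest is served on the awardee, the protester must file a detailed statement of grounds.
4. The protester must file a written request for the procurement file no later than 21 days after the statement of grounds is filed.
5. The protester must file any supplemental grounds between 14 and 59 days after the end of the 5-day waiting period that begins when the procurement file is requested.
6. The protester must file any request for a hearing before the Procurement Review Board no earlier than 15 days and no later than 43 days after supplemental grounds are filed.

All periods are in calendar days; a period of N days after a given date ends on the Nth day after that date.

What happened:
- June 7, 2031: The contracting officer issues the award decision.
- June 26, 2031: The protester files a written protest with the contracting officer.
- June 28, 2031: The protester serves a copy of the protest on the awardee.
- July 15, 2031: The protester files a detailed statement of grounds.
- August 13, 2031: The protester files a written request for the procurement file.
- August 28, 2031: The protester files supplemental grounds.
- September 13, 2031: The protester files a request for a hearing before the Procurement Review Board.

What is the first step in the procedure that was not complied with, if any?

Step 4

(1) due by June 7, 2031 + 45 days = July 22, 2031; completed June 26, 2031, before the deadline.
(2) due by June 26, 2031 + 5 days = July 1, 2031; done June 28, 2031 — timely.
(3) due by July 12, 2031 + 15 days = July 27, 2031; done July 15, 2031 — timely.
(4) due by July 15, 2031 + 21 days = August 5, 2031; done August 13, 2031 — 8 days late.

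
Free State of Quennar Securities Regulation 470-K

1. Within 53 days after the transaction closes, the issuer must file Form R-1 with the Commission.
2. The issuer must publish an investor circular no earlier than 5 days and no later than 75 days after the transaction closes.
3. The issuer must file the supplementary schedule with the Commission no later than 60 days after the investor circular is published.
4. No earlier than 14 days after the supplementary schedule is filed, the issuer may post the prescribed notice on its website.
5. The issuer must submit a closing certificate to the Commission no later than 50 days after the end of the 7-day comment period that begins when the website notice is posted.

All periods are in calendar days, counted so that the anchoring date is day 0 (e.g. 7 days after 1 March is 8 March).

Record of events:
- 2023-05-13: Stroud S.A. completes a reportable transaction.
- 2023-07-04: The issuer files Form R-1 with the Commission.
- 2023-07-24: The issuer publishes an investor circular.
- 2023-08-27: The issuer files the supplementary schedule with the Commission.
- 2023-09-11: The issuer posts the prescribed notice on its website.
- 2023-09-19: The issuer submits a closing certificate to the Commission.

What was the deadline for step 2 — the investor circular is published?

2023-07-27

Step 2 runs from 2023-05-13, when the transaction closes. The window is 5–75 days after 2023-05-13; it closes on 2023-07-27.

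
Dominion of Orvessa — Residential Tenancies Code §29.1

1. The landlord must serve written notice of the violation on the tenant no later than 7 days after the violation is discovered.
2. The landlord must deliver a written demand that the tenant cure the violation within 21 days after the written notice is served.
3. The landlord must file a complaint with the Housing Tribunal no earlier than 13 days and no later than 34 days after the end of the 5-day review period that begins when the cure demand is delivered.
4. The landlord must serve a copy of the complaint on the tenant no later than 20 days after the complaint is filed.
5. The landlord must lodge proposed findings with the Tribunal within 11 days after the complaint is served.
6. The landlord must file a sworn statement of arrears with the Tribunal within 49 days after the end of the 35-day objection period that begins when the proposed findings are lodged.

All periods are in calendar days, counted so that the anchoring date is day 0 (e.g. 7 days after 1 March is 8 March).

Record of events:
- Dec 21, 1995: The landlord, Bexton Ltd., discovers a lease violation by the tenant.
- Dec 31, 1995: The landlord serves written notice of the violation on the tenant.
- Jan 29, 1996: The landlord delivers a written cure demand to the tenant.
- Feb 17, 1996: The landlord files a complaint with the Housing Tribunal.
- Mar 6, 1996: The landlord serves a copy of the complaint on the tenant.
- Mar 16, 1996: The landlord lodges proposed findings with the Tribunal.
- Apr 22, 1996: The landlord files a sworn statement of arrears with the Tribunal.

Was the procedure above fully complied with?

(1) due by Dec 21, 1995 + 7 days = Dec 28, 1995; not done until Dec 31, 1995, 3 days after the deadline.

No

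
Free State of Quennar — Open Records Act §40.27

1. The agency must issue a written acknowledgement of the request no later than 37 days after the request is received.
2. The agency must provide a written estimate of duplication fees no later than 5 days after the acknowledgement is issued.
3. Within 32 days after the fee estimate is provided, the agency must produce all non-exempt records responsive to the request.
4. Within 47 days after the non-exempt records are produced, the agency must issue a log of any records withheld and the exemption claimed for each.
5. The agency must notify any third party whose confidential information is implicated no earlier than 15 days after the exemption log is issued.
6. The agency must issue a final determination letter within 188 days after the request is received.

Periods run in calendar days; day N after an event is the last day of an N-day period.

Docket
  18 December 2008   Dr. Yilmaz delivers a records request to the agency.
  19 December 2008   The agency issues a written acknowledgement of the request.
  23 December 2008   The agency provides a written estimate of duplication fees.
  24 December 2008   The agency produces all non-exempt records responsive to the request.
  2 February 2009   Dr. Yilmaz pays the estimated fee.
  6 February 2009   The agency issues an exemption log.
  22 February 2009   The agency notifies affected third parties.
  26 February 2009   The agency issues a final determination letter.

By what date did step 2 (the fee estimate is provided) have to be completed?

Step 2 runs from 19 December 2008, when the acknowledgement is issued. 5 days after 19 December 2008 is 24 December 2008.

24 December 2008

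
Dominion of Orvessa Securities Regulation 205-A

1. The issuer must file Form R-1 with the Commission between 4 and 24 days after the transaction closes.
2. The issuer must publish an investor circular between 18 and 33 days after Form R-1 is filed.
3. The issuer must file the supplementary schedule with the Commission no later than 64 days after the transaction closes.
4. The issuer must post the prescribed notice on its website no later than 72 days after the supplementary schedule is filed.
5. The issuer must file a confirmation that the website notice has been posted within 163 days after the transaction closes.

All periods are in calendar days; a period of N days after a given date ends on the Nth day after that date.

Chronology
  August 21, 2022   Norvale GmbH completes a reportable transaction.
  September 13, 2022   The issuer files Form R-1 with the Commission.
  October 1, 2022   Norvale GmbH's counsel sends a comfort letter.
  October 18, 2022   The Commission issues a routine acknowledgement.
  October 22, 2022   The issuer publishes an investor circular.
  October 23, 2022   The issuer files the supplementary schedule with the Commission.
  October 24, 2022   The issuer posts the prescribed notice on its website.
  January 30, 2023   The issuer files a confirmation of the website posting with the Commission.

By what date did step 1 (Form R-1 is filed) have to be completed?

Step 1 runs from August 21, 2022, when the transaction closes. The window is 4–24 days after August 21, 2022; it closes on September 14, 2022.

September 14, 2022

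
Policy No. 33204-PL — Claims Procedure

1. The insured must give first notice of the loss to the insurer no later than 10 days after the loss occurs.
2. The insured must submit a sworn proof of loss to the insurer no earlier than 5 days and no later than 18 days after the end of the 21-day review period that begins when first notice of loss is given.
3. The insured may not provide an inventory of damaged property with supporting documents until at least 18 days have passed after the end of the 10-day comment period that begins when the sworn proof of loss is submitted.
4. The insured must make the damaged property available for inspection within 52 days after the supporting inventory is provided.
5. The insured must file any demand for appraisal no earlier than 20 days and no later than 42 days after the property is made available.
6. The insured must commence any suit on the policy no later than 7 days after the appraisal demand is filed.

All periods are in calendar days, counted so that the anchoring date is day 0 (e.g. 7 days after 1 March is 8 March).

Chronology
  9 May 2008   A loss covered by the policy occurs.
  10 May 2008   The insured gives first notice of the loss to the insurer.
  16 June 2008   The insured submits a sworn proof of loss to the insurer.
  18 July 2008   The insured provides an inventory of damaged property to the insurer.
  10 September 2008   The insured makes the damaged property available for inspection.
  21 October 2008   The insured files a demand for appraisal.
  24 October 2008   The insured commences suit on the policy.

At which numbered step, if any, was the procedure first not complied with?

Step 4

(1) due by 9 May 2008 + 10 days = 19 May 2008; done 10 May 2008 — timely.
(2) the permitted window runs from 31 May 2008 + 5 = 5 June 2008 to 31 May 2008 + 18 = 18 June 2008; done 16 June 2008, which is between those dates.
(3) permitted from 26 June 2008 + 18 days = 14 July 2008 onward; done 18 July 2008 — permitted.
(4) due by 18 July 2008 + 52 days = 8 September 2008; 10 September 2008 misses that deadline by 2 days.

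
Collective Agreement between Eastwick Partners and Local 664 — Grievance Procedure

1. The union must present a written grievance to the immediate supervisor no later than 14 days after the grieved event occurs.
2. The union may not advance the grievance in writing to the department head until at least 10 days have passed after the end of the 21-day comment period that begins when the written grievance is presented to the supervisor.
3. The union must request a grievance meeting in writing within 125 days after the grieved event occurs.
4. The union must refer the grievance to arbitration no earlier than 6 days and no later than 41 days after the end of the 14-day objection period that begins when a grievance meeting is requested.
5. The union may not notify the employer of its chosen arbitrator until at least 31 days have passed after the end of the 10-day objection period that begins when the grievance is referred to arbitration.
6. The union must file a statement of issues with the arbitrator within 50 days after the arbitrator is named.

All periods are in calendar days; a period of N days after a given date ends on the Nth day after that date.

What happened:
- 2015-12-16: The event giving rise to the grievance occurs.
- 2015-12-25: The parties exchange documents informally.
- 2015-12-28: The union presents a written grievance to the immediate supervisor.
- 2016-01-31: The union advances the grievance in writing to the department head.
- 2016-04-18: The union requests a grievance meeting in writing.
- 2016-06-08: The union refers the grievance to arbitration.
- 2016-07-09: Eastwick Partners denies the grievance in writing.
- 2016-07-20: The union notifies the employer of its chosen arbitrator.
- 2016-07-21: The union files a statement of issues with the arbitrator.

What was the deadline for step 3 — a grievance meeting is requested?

2016-04-19

Step 3 runs from 2015-12-16, when the grieved event occurs. 125 days after 2015-12-16 is 2016-04-19.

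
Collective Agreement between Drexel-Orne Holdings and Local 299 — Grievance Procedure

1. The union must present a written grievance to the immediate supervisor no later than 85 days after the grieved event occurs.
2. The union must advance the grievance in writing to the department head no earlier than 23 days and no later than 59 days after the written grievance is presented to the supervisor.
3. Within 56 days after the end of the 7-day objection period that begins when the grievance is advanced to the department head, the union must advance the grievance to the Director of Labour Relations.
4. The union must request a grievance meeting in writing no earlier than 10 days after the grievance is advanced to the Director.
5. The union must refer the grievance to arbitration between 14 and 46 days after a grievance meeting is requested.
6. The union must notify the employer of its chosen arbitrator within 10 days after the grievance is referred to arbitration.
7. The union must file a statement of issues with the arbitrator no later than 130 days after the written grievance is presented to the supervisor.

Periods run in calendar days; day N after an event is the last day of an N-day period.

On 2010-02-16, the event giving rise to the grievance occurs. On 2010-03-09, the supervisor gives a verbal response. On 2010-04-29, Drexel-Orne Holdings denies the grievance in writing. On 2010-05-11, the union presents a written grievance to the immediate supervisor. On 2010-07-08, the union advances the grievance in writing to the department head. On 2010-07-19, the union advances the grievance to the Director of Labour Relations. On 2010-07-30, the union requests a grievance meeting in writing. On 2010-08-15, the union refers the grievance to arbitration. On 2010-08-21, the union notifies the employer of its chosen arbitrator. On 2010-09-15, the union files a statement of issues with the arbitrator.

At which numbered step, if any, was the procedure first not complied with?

None — every step was satisfied

Step 1 — counting 85 days from 2010-02-16 (when the grieved event occurs) gives a deadline of 2010-05-12; done 2010-05-11 — timely.
Step 2 — 23 and 59 days from 2010-05-11 (when the written grievance is presented to the supervisor) are 2010-06-03 and 2010-07-09 respectively; done 2010-07-08 — within the window.
Step 3 — counting 56 days from 2010-07-15 (end of the 7-day objection period, which began when the grievance is advanced to the department head on 2010-07-08) gives a deadline of 2010-09-09; 2010-07-19 is within that limit.
Step 4 — must wait 10 days from 2010-07-19 (when the grievance is advanced to the Director), so not before 2010-07-29; done 2010-07-30, after the minimum wait.
Step 5 — 14 and 46 days from 2010-07-30 (when a grievance meeting is requested) are 2010-08-13 and 2010-09-14 respectively; 2010-08-15 falls inside that range.
Step 6 — counting 10 days from 2010-08-15 (when the grievance is referred to arbitration) gives a deadline of 2010-08-25; done 2010-08-21 — timely.
Step 7 — counting 130 days from 2010-05-11 (when the written grievance is presented to the supervisor) gives a deadline of 2010-09-18; completed 2010-09-15, before the deadline.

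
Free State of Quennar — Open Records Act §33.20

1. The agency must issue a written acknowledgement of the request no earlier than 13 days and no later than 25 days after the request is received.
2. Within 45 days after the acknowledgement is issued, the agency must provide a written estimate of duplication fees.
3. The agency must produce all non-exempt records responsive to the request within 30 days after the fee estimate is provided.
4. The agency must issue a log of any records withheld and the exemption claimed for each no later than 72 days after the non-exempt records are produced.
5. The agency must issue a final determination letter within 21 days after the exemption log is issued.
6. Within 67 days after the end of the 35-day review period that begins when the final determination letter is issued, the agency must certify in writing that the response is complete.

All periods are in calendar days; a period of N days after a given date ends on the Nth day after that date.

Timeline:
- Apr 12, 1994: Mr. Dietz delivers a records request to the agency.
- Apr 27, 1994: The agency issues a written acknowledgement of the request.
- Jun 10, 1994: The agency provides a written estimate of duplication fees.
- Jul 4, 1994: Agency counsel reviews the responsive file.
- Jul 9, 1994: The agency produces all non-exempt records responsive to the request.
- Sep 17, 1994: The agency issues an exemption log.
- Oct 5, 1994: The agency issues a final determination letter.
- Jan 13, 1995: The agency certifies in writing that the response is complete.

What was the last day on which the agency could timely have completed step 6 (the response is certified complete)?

The final determination letter is issued on Oct 5, 1994; the 35-day review period therefore ends Nov 9, 1994, and step 6 runs from that date. 67 days after Nov 9, 1994 is Jan 15, 1995.

Jan 15, 1995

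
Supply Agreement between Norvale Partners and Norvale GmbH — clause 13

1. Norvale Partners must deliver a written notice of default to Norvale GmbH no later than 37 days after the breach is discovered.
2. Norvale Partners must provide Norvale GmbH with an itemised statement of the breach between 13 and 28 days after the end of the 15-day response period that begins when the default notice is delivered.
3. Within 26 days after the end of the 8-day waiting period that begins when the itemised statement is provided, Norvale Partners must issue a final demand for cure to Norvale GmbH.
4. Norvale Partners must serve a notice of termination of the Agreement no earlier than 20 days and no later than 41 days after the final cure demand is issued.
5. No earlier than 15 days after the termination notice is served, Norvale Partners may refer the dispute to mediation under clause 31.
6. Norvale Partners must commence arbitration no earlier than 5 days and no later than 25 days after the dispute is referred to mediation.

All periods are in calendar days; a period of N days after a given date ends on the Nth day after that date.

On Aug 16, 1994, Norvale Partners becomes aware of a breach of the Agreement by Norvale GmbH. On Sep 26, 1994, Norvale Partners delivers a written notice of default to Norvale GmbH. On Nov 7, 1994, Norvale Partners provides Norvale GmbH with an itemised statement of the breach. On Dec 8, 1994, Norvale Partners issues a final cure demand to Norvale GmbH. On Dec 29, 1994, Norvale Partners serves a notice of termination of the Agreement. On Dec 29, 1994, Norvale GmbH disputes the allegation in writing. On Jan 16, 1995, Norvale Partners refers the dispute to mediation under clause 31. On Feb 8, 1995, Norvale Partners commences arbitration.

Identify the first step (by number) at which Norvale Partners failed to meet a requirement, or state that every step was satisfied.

Step 1 — counting 37 days from Aug 16, 1994 (when the breach is discovered) gives a deadline of Sep 22, 1994; done Sep 26, 1994 — 4 days late.

Step 1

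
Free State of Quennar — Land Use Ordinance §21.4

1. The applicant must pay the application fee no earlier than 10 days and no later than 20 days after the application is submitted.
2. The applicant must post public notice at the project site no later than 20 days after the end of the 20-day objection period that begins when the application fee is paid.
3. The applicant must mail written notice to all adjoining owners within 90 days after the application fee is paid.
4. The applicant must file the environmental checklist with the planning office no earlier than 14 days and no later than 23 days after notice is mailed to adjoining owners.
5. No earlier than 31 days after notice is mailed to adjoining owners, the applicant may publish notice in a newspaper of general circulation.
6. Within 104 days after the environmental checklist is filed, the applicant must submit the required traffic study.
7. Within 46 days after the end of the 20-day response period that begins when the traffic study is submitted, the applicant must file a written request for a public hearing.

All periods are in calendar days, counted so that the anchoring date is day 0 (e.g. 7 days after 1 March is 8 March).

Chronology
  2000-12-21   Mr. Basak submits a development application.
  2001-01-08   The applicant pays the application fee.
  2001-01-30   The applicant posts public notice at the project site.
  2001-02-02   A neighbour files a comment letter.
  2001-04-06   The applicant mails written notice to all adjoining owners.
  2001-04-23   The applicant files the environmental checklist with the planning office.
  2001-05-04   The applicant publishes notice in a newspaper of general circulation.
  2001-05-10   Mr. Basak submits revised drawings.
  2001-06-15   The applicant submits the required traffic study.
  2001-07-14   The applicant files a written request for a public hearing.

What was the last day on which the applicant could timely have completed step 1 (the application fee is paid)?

Step 1 runs from 2000-12-21, when the application is submitted. The window is 10–20 days after 2000-12-21; it closes on 2001-01-10.

2001-01-10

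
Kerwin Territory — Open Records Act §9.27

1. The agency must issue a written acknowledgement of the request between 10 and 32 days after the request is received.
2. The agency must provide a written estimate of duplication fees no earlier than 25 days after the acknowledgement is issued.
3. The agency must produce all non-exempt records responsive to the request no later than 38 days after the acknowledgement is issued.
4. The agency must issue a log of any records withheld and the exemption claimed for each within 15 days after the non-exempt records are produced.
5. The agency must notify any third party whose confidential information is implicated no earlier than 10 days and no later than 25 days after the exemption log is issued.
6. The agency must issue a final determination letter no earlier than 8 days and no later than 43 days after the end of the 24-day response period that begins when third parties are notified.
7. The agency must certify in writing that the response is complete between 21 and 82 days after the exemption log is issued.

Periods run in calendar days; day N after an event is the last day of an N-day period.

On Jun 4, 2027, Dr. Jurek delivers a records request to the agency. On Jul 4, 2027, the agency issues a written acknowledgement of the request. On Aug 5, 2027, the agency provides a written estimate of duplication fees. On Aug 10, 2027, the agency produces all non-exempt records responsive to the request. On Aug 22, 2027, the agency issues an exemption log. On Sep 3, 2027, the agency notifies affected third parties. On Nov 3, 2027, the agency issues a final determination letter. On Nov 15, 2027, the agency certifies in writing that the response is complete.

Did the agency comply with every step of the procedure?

Step 1: the window is 10–32 days after Jun 4, 2027 (when the request is received), so Jun 14, 2027 through Jul 6, 2027; Jul 4, 2027 falls inside that range.
Step 2: the earliest permitted date is 25 days after Jul 4, 2027 (when the acknowledgement is issued), i.e. Jul 29, 2027; done Aug 5, 2027 — permitted.
Step 3: 38 days after Jul 4, 2027 (when the acknowledgement is issued) is Aug 11, 2027; Aug 10, 2027 is within that limit.
Step 4: 15 days after Aug 10, 2027 (when the non-exempt records are produced) is Aug 25, 2027; Aug 22, 2027 is within that limit.
Step 5: the window is 10–25 days after Aug 22, 2027 (when the exemption log is issued), so Sep 1, 2027 through Sep 16, 2027; Sep 3, 2027 falls inside that range.
Step 6: the window is 8–43 days after Sep 27, 2027 (end of the 24-day response period, which began when third parties are notified on Sep 3, 2027), so Oct 5, 2027 through Nov 9, 2027; done Nov 3, 2027 — within the window.
Step 7: the window is 21–82 days after Aug 22, 2027 (when the exemption log is issued), so Sep 12, 2027 through Nov 12, 2027; Nov 15, 2027 is 3 days past the end of the window.

No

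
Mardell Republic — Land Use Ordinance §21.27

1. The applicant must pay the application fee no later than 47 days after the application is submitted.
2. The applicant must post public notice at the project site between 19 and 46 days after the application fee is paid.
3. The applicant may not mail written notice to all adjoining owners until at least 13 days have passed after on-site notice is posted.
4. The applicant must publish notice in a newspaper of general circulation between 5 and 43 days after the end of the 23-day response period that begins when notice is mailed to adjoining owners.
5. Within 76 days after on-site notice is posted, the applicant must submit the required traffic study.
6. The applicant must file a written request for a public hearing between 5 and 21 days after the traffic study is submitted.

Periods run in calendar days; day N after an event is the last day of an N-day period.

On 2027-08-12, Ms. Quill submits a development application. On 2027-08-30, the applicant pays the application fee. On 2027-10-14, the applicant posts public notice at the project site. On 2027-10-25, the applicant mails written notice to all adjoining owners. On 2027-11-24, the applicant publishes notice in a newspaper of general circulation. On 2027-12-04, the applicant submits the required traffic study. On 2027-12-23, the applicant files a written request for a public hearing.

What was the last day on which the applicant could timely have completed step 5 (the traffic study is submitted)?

Step 5 runs from 2027-10-14, when on-site notice is posted. 76 days after 2027-10-14 is 2027-12-29.

2027-12-29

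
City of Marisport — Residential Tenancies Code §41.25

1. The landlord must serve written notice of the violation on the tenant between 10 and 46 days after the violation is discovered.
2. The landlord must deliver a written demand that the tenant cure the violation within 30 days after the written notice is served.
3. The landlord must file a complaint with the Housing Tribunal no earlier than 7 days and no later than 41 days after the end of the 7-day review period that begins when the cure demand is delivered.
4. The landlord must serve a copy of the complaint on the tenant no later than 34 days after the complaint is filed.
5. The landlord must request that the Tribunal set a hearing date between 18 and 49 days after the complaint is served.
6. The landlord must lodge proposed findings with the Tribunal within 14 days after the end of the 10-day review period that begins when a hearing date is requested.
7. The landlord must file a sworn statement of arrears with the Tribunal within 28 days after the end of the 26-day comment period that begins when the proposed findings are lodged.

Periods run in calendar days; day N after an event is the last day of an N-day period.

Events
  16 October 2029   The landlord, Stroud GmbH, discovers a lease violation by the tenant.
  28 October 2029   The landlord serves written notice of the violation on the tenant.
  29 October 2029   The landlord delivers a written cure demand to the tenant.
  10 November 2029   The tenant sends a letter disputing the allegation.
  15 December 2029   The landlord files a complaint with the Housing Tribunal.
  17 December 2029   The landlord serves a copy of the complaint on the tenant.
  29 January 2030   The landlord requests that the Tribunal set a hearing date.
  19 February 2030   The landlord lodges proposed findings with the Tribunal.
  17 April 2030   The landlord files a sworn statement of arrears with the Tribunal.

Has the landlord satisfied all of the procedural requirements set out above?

No

Step 1: the window is 10–46 days after 16 October 2029 (when the violation is discovered), so 26 October 2029 through 1 December 2029; 28 October 2029 falls inside that range.
Step 2: 30 days after 28 October 2029 (when the written notice is served) is 27 November 2029; done 29 October 2029 — timely.
Step 3: the window is 7–41 days after 5 November 2029 (end of the 7-day review period, which began when the cure demand is delivered on 29 October 2029), so 12 November 2029 through 16 December 2029; 15 December 2029 falls inside that range.
Step 4: 34 days after 15 December 2029 (when the complaint is filed) is 18 January 2030; completed 17 December 2029, before the deadline.
Step 5: the window is 18–49 days after 17 December 2029 (when the complaint is served), so 4 January 2030 through 4 February 2030; 29 January 2030 falls inside that range.
Step 6: 14 days after 8 February 2030 (end of the 10-day review period, which began when a hearing date is requested on 29 January 2030) is 22 February 2030; completed 19 February 2030, before the deadline.
Step 7: 28 days after 17 March 2030 (end of the 26-day comment period, which began when the proposed findings are lodged on 19 February 2030) is 14 April 2030; 17 April 2030 misses that deadline by 3 days.
That is the first point of non-compliance.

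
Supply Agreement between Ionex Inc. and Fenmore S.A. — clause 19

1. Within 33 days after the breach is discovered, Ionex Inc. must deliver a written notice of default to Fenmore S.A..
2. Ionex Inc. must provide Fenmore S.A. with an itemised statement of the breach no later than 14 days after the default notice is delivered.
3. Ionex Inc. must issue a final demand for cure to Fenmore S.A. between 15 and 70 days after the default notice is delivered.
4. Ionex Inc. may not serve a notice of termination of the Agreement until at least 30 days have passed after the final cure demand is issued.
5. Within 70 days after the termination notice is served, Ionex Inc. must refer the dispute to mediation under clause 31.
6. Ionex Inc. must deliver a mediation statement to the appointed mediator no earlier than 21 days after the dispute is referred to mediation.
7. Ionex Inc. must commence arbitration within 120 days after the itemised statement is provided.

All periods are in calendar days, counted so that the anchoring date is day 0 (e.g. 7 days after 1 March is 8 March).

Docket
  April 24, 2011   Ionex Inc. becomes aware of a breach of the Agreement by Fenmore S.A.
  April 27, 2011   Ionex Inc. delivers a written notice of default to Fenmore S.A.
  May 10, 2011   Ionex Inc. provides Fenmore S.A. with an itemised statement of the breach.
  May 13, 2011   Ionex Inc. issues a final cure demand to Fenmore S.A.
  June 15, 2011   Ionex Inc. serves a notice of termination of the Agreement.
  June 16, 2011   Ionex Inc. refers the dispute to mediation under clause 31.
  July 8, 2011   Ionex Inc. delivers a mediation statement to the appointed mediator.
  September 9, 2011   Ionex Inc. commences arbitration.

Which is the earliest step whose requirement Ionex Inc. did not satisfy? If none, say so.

(1) due by April 24, 2011 + 33 days = May 27, 2011; April 27, 2011 is within that limit.
(2) due by April 27, 2011 + 14 days = May 11, 2011; May 10, 2011 is within that limit.
(3) the permitted window runs from April 27, 2011 + 15 = May 12, 2011 to April 27, 2011 + 70 = July 6, 2011; done May 13, 2011, which is between those dates.
(4) permitted from May 13, 2011 + 30 days = June 12, 2011 onward; done June 15, 2011, after the minimum wait.
(5) due by June 15, 2011 + 70 days = August 24, 2011; done June 16, 2011 — timely.
(6) permitted from June 16, 2011 + 21 days = July 7, 2011 onward; done July 8, 2011 — permitted.
(7) due by May 10, 2011 + 120 days = September 7, 2011; not done until September 9, 2011, 2 days after the deadline.
Later steps need not be reached.

Step 7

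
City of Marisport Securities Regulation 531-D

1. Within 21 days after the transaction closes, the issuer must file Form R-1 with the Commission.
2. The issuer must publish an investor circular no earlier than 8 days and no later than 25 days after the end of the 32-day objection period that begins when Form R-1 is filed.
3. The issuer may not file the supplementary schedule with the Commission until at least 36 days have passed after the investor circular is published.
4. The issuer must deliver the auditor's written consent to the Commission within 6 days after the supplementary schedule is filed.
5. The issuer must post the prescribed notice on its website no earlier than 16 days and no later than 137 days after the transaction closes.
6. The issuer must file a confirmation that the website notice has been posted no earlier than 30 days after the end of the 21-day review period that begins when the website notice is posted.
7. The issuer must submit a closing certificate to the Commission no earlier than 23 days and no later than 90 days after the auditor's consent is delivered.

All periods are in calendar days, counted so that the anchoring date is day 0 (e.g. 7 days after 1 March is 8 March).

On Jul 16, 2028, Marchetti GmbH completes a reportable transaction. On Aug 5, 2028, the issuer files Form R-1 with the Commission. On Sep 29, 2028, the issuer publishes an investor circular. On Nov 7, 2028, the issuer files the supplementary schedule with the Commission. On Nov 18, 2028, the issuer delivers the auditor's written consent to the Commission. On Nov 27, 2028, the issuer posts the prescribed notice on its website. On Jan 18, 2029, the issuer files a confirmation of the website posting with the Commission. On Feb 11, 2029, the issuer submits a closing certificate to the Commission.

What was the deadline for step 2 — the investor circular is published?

Form R-1 is filed on Aug 5, 2028; the 32-day objection period therefore ends Sep 6, 2028, and step 2 runs from that date. The window is 8–25 days after Sep 6, 2028; it closes on Oct 1, 2028.

Oct 1, 2028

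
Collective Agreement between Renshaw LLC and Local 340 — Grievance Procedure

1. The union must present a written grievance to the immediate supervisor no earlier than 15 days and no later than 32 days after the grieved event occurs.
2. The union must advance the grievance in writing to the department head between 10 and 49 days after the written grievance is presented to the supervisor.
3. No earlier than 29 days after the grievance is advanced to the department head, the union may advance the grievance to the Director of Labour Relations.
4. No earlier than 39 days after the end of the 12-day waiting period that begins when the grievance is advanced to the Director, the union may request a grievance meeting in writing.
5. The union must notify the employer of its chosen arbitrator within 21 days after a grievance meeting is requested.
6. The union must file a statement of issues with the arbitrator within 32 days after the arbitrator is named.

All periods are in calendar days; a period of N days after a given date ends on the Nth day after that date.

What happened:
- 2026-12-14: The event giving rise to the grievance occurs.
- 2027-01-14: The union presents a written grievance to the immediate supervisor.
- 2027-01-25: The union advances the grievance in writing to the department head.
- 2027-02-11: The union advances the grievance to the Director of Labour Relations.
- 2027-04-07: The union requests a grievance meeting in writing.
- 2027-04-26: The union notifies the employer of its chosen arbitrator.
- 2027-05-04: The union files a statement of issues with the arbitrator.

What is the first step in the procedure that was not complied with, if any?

Step 1 — 15 and 32 days from 2026-12-14 (when the grieved event occurs) are 2026-12-29 and 2027-01-15 respectively; done 2027-01-14, which is between those dates.
Step 2 — 10 and 49 days from 2027-01-14 (when the written grievance is presented to the supervisor) are 2027-01-24 and 2027-03-04 respectively; 2027-01-25 falls inside that range.
Step 3 — must wait 29 days from 2027-01-25 (when the grievance is advanced to the department head), so not before 2027-02-23; done 2027-02-11 — 12 days too early.
No need to go further; step 3 was not satisfied.

Step 3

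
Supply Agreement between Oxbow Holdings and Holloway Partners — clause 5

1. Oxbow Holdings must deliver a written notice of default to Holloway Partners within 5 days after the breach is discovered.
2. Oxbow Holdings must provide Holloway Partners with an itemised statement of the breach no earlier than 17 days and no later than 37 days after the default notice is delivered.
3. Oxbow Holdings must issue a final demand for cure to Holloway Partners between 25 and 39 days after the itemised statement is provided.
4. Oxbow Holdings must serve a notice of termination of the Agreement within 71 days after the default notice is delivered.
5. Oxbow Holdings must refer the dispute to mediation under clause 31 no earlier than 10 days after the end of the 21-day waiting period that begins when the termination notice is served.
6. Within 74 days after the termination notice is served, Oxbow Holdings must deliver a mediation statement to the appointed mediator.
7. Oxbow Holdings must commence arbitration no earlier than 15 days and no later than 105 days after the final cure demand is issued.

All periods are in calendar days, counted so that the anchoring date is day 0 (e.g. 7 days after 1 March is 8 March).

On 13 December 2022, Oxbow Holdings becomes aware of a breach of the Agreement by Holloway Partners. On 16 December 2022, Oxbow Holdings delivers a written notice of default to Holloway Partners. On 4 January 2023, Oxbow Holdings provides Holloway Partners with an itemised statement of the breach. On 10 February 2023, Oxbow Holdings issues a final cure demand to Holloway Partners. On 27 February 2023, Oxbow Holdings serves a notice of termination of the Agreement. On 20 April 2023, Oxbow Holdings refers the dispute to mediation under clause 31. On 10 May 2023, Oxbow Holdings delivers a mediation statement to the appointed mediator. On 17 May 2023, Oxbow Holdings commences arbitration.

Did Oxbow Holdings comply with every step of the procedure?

Step 1 — counting 5 days from 13 December 2022 (when the breach is discovered) gives a deadline of 18 December 2022; done 16 December 2022 — timely.
Step 2 — 17 and 37 days from 16 December 2022 (when the default notice is delivered) are 2 January 2023 and 22 January 2023 respectively; done 4 January 2023, which is between those dates.
Step 3 — 25 and 39 days from 4 January 2023 (when the itemised statement is provided) are 29 January 2023 and 12 February 2023 respectively; done 10 February 2023 — within the window.
Step 4 — counting 71 days from 16 December 2022 (when the default notice is delivered) gives a deadline of 25 February 2023; done 27 February 2023 — 2 days late.

No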